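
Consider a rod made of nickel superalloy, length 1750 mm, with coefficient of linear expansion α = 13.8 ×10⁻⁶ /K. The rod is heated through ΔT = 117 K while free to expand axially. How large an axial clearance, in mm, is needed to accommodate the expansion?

2.83 mm

ΔL = α·L₀·ΔT = 13.8×10⁻⁶ × 1750 mm × 117.0 K = 2.83 mm.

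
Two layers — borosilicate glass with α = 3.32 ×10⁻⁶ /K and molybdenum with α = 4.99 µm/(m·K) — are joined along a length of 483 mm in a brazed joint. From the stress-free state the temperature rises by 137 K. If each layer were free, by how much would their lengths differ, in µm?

111 µm

Δα = |3.32 − 4.99|×10⁻⁶/K = 1.67×10⁻⁶/K.
ΔL_mismatch = Δα·L·ΔT = 1.67×10⁻⁶ × 483.0 mm × 137.0 K = 111 µm.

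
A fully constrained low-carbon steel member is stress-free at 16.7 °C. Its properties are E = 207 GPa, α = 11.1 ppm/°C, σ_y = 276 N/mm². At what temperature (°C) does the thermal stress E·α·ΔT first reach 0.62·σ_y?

91.2 °C

σ_y = 276 N/mm² = 276.0 MPa.
E·α·ΔT = 171.1 MPa ⇒ ΔT = 171.1 / (207.0×10³ × 11.1×10⁻⁶) = 74.47 K.
T = 16.7 + 74.47 = 91.17 °C.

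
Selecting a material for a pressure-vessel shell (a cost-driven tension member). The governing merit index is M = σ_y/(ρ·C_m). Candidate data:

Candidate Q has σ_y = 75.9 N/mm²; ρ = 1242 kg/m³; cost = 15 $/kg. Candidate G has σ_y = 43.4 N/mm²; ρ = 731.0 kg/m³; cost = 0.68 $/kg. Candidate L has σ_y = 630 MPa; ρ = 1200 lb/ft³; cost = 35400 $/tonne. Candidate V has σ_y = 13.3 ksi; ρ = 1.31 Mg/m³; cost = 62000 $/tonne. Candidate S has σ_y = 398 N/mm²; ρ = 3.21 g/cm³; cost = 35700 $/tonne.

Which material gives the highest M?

In SI units:
  candidate Q: σ_y = 75.90 MPa, ρ = 1242 kg/m³, cost = 15.00 $/kg
  candidate G: σ_y = 43.40 MPa, ρ = 731.0 kg/m³, cost = 0.6800 $/kg
  candidate L: σ_y = 630.0 MPa, ρ = 19220 kg/m³, cost = 35.40 $/kg
  candidate V: σ_y = 91.70 MPa, ρ = 1310 kg/m³, cost = 62.00 $/kg
  candidate S: σ_y = 398.0 MPa, ρ = 3210 kg/m³, cost = 35.70 $/kg
  candidate G: M = 87.3 kN·m per $
  candidate Q: M = 4.07 kN·m per $
  candidate S: M = 3.47 kN·m per $
  candidate V: M = 1.13 kN·m per $
  candidate L: M = 0.926 kN·m per $
Candidate G ranks first.

candidate G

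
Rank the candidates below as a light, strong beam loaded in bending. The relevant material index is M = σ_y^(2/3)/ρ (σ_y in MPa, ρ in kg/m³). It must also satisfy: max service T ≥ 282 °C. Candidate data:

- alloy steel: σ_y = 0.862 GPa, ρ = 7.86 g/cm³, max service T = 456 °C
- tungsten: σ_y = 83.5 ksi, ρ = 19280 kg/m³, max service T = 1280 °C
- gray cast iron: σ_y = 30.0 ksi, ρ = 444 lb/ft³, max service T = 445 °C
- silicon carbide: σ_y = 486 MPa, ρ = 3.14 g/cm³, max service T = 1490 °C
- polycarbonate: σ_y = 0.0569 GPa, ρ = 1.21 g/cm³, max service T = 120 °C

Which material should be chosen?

silicon carbide

Screen on constraints: max service T ≥ 282 °C. Survivors: alloy steel, tungsten, gray cast iron, silicon carbide.
In SI units:
  alloy steel: σ_y = 862.0 MPa, ρ = 7860 kg/m³
  tungsten: σ_y = 575.7 MPa, ρ = 19280 kg/m³
  gray cast iron: σ_y = 206.8 MPa, ρ = 7112 kg/m³
  silicon carbide: σ_y = 486.0 MPa, ρ = 3140 kg/m³
  silicon carbide: M = 19.7×10⁻³
  alloy steel: M = 11.5×10⁻³
  gray cast iron: M = 4.92×10⁻³
  tungsten: M = 3.59×10⁻³
Highest index: silicon carbide.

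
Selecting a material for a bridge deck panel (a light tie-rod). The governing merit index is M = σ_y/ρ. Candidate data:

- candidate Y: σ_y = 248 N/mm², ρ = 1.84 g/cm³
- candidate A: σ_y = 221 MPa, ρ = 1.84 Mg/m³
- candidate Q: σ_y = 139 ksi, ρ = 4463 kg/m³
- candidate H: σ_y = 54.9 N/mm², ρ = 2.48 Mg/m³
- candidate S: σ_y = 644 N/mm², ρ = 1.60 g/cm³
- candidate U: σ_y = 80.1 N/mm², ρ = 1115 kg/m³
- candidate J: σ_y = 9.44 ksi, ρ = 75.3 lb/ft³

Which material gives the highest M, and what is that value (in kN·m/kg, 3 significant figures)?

candidate S, M = 402 kN·m/kg

Putting every candidate on a common basis:
  candidate Y: σ_y = 248.0 MPa, ρ = 1840 kg/m³
  candidate A: σ_y = 221.0 MPa, ρ = 1840 kg/m³
  candidate Q: σ_y = 958.4 MPa, ρ = 4463 kg/m³
  candidate H: σ_y = 54.90 MPa, ρ = 2480 kg/m³
  candidate S: σ_y = 644.0 MPa, ρ = 1600 kg/m³
  candidate U: σ_y = 80.10 MPa, ρ = 1115 kg/m³
  candidate J: σ_y = 65.09 MPa, ρ = 1206 kg/m³
  candidate S: M = 402 kN·m/kg
  candidate Q: M = 215 kN·m/kg
  candidate Y: M = 135 kN·m/kg
  candidate A: M = 120 kN·m/kg
  candidate U: M = 71.8 kN·m/kg
  candidate J: M = 54.0 kN·m/kg
  candidate H: M = 22.1 kN·m/kg
The maximum is for candidate S.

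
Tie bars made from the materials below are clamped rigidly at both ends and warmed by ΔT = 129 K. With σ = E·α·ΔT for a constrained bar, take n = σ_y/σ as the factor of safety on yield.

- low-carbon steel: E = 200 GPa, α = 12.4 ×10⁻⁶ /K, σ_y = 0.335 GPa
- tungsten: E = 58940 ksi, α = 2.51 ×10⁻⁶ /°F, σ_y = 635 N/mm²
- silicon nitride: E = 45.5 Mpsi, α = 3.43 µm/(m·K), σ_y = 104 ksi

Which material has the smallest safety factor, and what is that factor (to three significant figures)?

low-carbon steel, n = 1.05

In consistent units (E in GPa, α in ×10⁻⁶/K, σ_y in MPa):
  low-carbon steel: E = 200.0, α = 12.4, σ_y = 335.0 → σ = 320 MPa, n = 1.05
  tungsten: E = 406.4, α = 4.52, σ_y = 635.0 → σ = 237 MPa, n = 2.68
  silicon nitride: E = 313.7, α = 3.43, σ_y = 717.1 → σ = 139 MPa, n = 5.17
Low-carbon steel has the lowest safety factor, n = 1.05.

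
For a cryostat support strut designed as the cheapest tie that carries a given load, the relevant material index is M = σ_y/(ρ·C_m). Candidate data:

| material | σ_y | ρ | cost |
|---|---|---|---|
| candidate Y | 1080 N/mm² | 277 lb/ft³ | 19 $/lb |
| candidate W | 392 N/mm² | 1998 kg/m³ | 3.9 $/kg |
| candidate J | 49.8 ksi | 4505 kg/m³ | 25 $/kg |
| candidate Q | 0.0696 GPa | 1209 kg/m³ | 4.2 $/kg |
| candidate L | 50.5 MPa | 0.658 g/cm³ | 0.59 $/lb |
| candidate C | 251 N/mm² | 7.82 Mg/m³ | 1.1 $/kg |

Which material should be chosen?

In SI units:
  candidate Y: σ_y = 1080 MPa, ρ = 4437 kg/m³, cost = 41.89 $/kg
  candidate W: σ_y = 392.0 MPa, ρ = 1998 kg/m³, cost = 3.900 $/kg
  candidate J: σ_y = 343.4 MPa, ρ = 4505 kg/m³, cost = 25.00 $/kg
  candidate Q: σ_y = 69.60 MPa, ρ = 1209 kg/m³, cost = 4.200 $/kg
  candidate L: σ_y = 50.50 MPa, ρ = 658.0 kg/m³, cost = 1.301 $/kg
  candidate C: σ_y = 251.0 MPa, ρ = 7820 kg/m³, cost = 1.100 $/kg
  candidate L: M = 59.0 kN·m per $
  candidate W: M = 50.3 kN·m per $
  candidate C: M = 29.2 kN·m per $
  candidate Q: M = 13.7 kN·m per $
  candidate Y: M = 5.81 kN·m per $
  candidate J: M = 3.05 kN·m per $
Candidate L has the largest M.

candidate L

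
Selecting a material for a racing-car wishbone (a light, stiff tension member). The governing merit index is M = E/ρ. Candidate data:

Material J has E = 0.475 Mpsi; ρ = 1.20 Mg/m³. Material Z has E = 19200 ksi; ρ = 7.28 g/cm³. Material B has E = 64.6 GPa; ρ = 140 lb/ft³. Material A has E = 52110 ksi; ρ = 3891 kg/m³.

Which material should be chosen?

Convert each candidate to consistent units, then evaluate M:
  material J: E = 3.275 GPa, ρ = 1200 kg/m³
  material Z: E = 132.4 GPa, ρ = 7280 kg/m³
  material B: E = 64.60 GPa, ρ = 2243 kg/m³
  material A: E = 359.3 GPa, ρ = 3891 kg/m³
  material A: M = 92.3 MN·m/kg
  material B: M = 28.8 MN·m/kg
  material Z: M = 18.2 MN·m/kg
  material J: M = 2.73 MN·m/kg
The maximum is for material A.

material A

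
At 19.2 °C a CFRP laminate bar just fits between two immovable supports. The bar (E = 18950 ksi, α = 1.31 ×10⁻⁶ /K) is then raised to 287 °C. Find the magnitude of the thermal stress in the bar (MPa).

45.8 MPa

E = 18950 ksi = 130.7 GPa.
ΔT = 267.8 K. Constrained thermal stress σ = E·α·ΔT = 130.7×10³ MPa × 1.31×10⁻⁶ × 267.8 = 45.8 MPa (compressive).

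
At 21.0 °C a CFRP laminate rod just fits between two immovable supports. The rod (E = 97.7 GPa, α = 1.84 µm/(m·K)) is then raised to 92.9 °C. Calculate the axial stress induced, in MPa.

ΔT = 71.90 K. Constrained thermal stress σ = E·α·ΔT = 97.70×10³ MPa × 1.84×10⁻⁶ × 71.90 = 12.9 MPa (compressive).

12.9 MPa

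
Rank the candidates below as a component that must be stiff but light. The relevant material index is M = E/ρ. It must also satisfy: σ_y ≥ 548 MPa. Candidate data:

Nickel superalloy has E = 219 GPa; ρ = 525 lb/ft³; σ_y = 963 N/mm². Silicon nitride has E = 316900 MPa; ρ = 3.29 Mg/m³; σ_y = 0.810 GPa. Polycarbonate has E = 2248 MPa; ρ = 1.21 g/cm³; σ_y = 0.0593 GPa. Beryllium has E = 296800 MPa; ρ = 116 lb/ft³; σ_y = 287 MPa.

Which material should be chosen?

silicon nitride

Screen on constraints: σ_y ≥ 548 MPa. Survivors: nickel superalloy, silicon nitride.
Convert each candidate to consistent units, then evaluate M:
  nickel superalloy: E = 219.0 GPa, ρ = 8410 kg/m³
  silicon nitride: E = 316.9 GPa, ρ = 3290 kg/m³
  silicon nitride: M = 96.3 MN·m/kg
  nickel superalloy: M = 26.0 MN·m/kg
Highest index: silicon nitride.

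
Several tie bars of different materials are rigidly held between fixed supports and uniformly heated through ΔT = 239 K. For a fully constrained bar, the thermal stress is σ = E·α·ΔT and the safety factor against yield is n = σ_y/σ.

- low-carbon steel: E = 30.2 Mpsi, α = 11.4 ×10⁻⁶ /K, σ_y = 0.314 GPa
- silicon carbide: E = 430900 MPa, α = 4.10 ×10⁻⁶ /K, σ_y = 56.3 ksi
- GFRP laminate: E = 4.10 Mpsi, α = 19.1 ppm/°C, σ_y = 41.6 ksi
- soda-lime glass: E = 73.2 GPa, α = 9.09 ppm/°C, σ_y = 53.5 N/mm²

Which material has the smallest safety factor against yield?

Converting E to GPa, α to ×10⁻⁶/K, σ_y to MPa, then σ and n for each:
  low-carbon steel: E = 208.2, α = 11.4, σ_y = 314.0 → σ = 567 MPa, n = 0.553
  silicon carbide: E = 430.9, α = 4.10, σ_y = 388.2 → σ = 422 MPa, n = 0.919
  GFRP laminate: E = 28.27, α = 19.1, σ_y = 286.8 → σ = 129 MPa, n = 2.22
  soda-lime glass: E = 73.20, α = 9.09, σ_y = 53.50 → σ = 159 MPa, n = 0.336
Soda-lime glass has the lowest safety factor, n = 0.336.

soda-lime glass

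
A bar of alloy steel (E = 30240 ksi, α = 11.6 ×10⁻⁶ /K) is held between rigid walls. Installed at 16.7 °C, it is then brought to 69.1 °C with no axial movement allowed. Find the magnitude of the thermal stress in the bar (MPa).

E = 30240 ksi = 208.5 GPa.
ΔT = 52.40 K. Constrained thermal stress σ = E·α·ΔT = 208.5×10³ MPa × 11.6×10⁻⁶ × 52.40 = 127 MPa (compressive).

127 MPa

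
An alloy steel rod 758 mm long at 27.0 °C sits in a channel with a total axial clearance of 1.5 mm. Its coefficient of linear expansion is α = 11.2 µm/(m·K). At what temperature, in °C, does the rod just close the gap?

204 °C

α·L₀·ΔT = 1.5 mm ⇒ ΔT = 1.5 / (11.2×10⁻⁶ × 758.0) = 176.7 K.
T = 27.0 + 176.7 = 203.7 °C.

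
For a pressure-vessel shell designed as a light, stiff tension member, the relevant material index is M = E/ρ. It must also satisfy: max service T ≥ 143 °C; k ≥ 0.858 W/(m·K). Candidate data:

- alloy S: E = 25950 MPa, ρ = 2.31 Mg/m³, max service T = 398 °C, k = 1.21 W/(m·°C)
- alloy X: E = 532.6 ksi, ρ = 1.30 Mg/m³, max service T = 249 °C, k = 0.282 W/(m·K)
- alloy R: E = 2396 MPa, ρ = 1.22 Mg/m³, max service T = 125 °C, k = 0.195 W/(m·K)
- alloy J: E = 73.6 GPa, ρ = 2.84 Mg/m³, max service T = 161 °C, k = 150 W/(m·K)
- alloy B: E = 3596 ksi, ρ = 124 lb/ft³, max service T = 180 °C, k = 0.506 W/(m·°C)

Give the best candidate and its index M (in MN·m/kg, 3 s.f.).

Screen on constraints: max service T ≥ 143 °C; k ≥ 0.858 W/(m·K). Survivors: alloy S, alloy J.
After converting to SI:
  alloy S: E = 25.95 GPa, ρ = 2310 kg/m³
  alloy J: E = 73.60 GPa, ρ = 2840 kg/m³
  alloy J: M = 25.9 MN·m/kg
  alloy S: M = 11.2 MN·m/kg
Highest index: alloy J.

alloy J, M = 25.9 MN·m/kg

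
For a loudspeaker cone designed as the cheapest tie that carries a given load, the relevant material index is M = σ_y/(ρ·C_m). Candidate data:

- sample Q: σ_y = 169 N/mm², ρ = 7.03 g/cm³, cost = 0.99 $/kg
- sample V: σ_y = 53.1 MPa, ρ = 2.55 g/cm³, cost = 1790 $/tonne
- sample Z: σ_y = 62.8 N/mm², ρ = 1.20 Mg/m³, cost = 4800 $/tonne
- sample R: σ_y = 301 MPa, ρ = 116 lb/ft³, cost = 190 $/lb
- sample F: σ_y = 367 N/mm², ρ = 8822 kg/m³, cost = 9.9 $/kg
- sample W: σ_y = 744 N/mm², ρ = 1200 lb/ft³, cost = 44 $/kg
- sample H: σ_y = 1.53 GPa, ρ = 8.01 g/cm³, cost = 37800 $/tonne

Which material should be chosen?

sample Q

Convert each candidate to consistent units, then evaluate M:
  sample Q: σ_y = 169.0 MPa, ρ = 7030 kg/m³, cost = 0.9900 $/kg
  sample V: σ_y = 53.10 MPa, ρ = 2550 kg/m³, cost = 1.790 $/kg
  sample Z: σ_y = 62.80 MPa, ρ = 1200 kg/m³, cost = 4.800 $/kg
  sample R: σ_y = 301.0 MPa, ρ = 1858 kg/m³, cost = 418.9 $/kg
  sample F: σ_y = 367.0 MPa, ρ = 8822 kg/m³, cost = 9.900 $/kg
  sample W: σ_y = 744.0 MPa, ρ = 19220 kg/m³, cost = 44.00 $/kg
  sample H: σ_y = 1530 MPa, ρ = 8010 kg/m³, cost = 37.80 $/kg
  sample Q: M = 24.3 kN·m per $
  sample V: M = 11.6 kN·m per $
  sample Z: M = 10.9 kN·m per $
  sample H: M = 5.05 kN·m per $
  sample F: M = 4.20 kN·m per $
  sample W: M = 0.880 kN·m per $
  sample R: M = 0.387 kN·m per $
Sample Q ranks first.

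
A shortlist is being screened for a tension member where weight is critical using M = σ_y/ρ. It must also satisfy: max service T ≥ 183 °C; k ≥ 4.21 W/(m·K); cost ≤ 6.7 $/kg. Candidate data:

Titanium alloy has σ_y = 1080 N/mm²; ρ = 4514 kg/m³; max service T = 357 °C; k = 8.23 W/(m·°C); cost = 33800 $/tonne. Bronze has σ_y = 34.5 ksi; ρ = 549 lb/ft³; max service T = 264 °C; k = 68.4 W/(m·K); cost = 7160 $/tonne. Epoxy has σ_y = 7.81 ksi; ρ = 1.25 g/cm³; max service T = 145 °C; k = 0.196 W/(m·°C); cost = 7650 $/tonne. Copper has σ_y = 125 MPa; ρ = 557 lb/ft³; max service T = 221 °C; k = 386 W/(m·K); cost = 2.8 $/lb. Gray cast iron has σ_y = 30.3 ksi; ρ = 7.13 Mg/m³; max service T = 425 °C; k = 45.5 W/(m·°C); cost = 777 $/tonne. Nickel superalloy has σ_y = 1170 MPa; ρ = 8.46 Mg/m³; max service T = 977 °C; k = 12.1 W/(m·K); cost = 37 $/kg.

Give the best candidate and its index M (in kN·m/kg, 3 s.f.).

gray cast iron, M = 29.3 kN·m/kg

Screen on constraints: max service T ≥ 183 °C; k ≥ 4.21 W/(m·K); cost ≤ 6.7 $/kg. Survivors: copper, gray cast iron.
After converting to SI:
  copper: σ_y = 125.0 MPa, ρ = 8922 kg/m³
  gray cast iron: σ_y = 208.9 MPa, ρ = 7130 kg/m³
  gray cast iron: M = 29.3 kN·m/kg
  copper: M = 14.0 kN·m/kg
The maximum is for gray cast iron.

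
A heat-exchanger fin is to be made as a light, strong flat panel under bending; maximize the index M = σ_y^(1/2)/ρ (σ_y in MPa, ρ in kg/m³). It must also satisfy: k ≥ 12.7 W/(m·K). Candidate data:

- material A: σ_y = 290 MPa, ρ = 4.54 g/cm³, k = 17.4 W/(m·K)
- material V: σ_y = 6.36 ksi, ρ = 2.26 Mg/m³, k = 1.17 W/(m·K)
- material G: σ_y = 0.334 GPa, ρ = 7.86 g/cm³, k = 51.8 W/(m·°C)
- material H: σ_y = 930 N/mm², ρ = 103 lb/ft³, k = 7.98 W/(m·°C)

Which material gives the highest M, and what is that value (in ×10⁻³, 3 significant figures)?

material A, M = 3.75×10⁻³

Screen on constraints: k ≥ 12.7 W/(m·K). Survivors: material A, material G.
After converting to SI:
  material A: σ_y = 290.0 MPa, ρ = 4540 kg/m³
  material G: σ_y = 334.0 MPa, ρ = 7860 kg/m³
  material A: M = 3.75×10⁻³
  material G: M = 2.33×10⁻³
The maximum is for material A.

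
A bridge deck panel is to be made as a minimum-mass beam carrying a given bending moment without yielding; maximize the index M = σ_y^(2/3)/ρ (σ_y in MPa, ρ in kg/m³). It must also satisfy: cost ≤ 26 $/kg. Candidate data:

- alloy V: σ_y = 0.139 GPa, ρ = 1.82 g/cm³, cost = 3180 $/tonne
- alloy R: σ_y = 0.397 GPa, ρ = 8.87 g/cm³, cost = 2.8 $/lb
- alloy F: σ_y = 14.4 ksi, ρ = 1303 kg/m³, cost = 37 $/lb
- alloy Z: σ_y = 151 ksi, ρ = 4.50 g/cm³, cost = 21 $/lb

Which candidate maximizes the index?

Screen on constraints: cost ≤ 26 $/kg. Survivors: alloy V, alloy R.
Putting every candidate on a common basis:
  alloy V: σ_y = 139.0 MPa, ρ = 1820 kg/m³
  alloy R: σ_y = 397.0 MPa, ρ = 8870 kg/m³
  alloy V: M = 14.7×10⁻³
  alloy R: M = 6.09×10⁻³
Alloy V ranks first.

alloy V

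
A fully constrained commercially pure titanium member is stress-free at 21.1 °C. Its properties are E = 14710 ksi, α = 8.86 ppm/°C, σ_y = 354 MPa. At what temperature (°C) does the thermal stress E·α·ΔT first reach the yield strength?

E = 14710 ksi = 101.4 GPa.
E·α·ΔT = 354.0 MPa ⇒ ΔT = 354.0 / (101.4×10³ × 8.86×10⁻⁶) = 393.9 K.
T = 21.1 + 393.9 = 415.0 °C.

415 °C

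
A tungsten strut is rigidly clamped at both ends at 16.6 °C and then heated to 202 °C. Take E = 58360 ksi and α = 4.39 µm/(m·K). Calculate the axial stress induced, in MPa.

327 MPa

E = 58360 ksi = 402.4 GPa.
ΔT = 185.4 K. Constrained thermal stress σ = E·α·ΔT = 402.4×10³ MPa × 4.39×10⁻⁶ × 185.4 = 327 MPa (compressive).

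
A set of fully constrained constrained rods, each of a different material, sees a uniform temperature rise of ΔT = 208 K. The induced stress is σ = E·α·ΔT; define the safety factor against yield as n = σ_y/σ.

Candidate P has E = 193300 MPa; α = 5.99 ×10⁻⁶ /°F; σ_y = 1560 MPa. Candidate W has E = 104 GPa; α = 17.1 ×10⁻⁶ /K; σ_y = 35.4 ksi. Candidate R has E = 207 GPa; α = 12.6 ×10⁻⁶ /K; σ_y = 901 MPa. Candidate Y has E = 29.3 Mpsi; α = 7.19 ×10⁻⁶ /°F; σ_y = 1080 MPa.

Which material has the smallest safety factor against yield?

In consistent units (E in GPa, α in ×10⁻⁶/K, σ_y in MPa):
  candidate P: E = 193.3, α = 10.8, σ_y = 1560 → σ = 434 MPa, n = 3.60
  candidate W: E = 104.0, α = 17.1, σ_y = 244.1 → σ = 370 MPa, n = 0.660
  candidate R: E = 207.0, α = 12.6, σ_y = 901.0 → σ = 543 MPa, n = 1.66
  candidate Y: E = 202.0, α = 12.9, σ_y = 1080 → σ = 544 MPa, n = 1.99
Candidate W has the lowest safety factor, n = 0.660.

candidate W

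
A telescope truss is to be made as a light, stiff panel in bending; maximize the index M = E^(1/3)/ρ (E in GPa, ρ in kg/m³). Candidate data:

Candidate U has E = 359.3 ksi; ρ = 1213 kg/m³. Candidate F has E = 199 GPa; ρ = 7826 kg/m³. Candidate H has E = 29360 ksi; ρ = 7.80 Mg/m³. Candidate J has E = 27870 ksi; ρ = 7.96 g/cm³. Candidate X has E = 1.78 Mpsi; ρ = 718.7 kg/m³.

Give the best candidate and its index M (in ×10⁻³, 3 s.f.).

Normalizing units and computing the index:
  candidate U: E = 2.477 GPa, ρ = 1213 kg/m³
  candidate F: E = 199.0 GPa, ρ = 7826 kg/m³
  candidate H: E = 202.4 GPa, ρ = 7800 kg/m³
  candidate J: E = 192.2 GPa, ρ = 7960 kg/m³
  candidate X: E = 12.27 GPa, ρ = 718.7 kg/m³
  candidate X: M = 3.21×10⁻³
  candidate U: M = 1.12×10⁻³
  candidate H: M = 0.753×10⁻³
  candidate F: M = 0.746×10⁻³
  candidate J: M = 0.725×10⁻³
Highest index: candidate X.

candidate X, M = 3.21×10⁻³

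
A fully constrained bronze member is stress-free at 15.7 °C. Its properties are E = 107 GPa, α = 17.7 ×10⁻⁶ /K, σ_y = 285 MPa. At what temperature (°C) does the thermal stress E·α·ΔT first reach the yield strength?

166 °C

E·α·ΔT = 285.0 MPa ⇒ ΔT = 285.0 / (107.0×10³ × 17.7×10⁻⁶) = 150.5 K.
T = 15.7 + 150.5 = 166.2 °C.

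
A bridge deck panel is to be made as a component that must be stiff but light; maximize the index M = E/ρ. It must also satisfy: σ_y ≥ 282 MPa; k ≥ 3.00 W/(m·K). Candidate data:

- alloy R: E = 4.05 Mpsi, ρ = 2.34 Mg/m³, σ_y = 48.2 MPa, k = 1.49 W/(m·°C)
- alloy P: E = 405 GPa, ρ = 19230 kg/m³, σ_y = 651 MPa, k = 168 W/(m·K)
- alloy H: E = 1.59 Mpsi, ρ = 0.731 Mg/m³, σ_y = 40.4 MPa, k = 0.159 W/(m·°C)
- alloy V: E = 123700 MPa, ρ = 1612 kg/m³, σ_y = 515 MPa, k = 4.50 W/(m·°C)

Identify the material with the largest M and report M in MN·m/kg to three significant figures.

alloy V, M = 76.7 MN·m/kg

Screen on constraints: σ_y ≥ 282 MPa; k ≥ 3.00 W/(m·K). Survivors: alloy P, alloy V.
After converting to SI:
  alloy P: E = 405.0 GPa, ρ = 19230 kg/m³
  alloy V: E = 123.7 GPa, ρ = 1612 kg/m³
  alloy V: M = 76.7 MN·m/kg
  alloy P: M = 21.1 MN·m/kg
Alloy V ranks first.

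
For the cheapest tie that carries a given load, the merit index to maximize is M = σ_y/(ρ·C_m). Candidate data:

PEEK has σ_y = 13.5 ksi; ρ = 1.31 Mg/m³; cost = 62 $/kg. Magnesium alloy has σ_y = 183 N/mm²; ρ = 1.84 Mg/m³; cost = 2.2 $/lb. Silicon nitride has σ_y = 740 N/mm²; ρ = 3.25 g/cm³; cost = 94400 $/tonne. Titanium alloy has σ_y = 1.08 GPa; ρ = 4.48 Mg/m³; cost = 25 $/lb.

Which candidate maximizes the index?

In SI units:
  PEEK: σ_y = 93.08 MPa, ρ = 1310 kg/m³, cost = 62.00 $/kg
  magnesium alloy: σ_y = 183.0 MPa, ρ = 1840 kg/m³, cost = 4.850 $/kg
  silicon nitride: σ_y = 740.0 MPa, ρ = 3250 kg/m³, cost = 94.40 $/kg
  titanium alloy: σ_y = 1080 MPa, ρ = 4480 kg/m³, cost = 55.11 $/kg
  magnesium alloy: M = 20.5 kN·m per $
  titanium alloy: M = 4.37 kN·m per $
  silicon nitride: M = 2.41 kN·m per $
  PEEK: M = 1.15 kN·m per $
Magnesium alloy has the largest M.

magnesium alloy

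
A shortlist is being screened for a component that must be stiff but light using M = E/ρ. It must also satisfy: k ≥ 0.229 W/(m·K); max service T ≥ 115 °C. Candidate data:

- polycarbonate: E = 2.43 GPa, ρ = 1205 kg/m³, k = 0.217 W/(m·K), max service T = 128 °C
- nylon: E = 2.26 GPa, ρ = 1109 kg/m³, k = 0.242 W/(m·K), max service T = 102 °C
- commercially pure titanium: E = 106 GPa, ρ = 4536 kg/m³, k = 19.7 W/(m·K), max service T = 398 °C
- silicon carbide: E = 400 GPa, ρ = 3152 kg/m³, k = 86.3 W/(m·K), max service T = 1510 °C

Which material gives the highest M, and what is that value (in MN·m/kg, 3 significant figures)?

silicon carbide, M = 127 MN·m/kg

Screen on constraints: k ≥ 0.229 W/(m·K); max service T ≥ 115 °C. Survivors: commercially pure titanium, silicon carbide.
Computing M directly (units already consistent):
  silicon carbide: M = 127 MN·m/kg
  commercially pure titanium: M = 23.4 MN·m/kg
The maximum is for silicon carbide.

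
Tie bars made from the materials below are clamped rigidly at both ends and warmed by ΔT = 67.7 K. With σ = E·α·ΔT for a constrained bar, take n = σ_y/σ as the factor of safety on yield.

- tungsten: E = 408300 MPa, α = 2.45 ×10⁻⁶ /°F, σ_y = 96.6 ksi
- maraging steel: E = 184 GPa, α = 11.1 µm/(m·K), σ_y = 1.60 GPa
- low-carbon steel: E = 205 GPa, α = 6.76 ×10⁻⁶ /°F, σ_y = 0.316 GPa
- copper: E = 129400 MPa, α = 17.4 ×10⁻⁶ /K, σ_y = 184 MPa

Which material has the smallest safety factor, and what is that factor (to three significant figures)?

With everything in SI (GPa, ×10⁻⁶/K, MPa):
  tungsten: E = 408.3, α = 4.41, σ_y = 666.0 → σ = 122 MPa, n = 5.46
  maraging steel: E = 184.0, α = 11.1, σ_y = 1600 → σ = 138 MPa, n = 11.6
  low-carbon steel: E = 205.0, α = 12.2, σ_y = 316.0 → σ = 169 MPa, n = 1.87
  copper: E = 129.4, α = 17.4, σ_y = 184.0 → σ = 152 MPa, n = 1.21
The minimum is copper at n = 1.21.

copper, n = 1.21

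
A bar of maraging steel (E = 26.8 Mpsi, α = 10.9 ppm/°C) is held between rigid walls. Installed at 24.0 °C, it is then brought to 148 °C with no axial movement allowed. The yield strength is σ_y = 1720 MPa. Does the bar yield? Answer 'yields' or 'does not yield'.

does not yield

E = 26.8 Mpsi = 184.8 GPa.
ΔT = 124.0 K. Constrained thermal stress σ = E·α·ΔT = 184.8×10³ MPa × 10.9×10⁻⁶ × 124.0 = 250 MPa (compressive).
Compare to σ_y = 1720 MPa: σ < σ_y, so it does not yield.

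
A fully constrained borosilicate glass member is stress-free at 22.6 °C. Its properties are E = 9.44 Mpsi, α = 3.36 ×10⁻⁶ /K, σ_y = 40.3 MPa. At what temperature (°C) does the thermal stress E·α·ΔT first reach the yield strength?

207 °C

E = 9.44 Mpsi = 65.09 GPa.
E·α·ΔT = 40.30 MPa ⇒ ΔT = 40.30 / (65.09×10³ × 3.36×10⁻⁶) = 184.3 K.
T = 22.6 + 184.3 = 206.9 °C.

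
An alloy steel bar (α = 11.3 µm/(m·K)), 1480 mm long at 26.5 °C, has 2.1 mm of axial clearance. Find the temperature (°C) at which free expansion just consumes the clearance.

152 °C

α·L₀·ΔT = 2.1 mm ⇒ ΔT = 2.1 / (11.3×10⁻⁶ × 1480.0) = 125.6 K.
T = 26.5 + 125.6 = 152.1 °C.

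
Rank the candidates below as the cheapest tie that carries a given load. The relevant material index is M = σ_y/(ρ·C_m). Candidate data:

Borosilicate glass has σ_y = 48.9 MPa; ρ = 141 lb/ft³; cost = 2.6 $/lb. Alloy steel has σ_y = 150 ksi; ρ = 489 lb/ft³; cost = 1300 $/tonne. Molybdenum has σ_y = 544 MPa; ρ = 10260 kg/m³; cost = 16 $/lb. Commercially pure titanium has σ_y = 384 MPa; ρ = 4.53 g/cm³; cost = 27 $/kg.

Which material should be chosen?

Convert each candidate to consistent units, then evaluate M:
  borosilicate glass: σ_y = 48.90 MPa, ρ = 2259 kg/m³, cost = 5.732 $/kg
  alloy steel: σ_y = 1034 MPa, ρ = 7833 kg/m³, cost = 1.300 $/kg
  molybdenum: σ_y = 544.0 MPa, ρ = 10260 kg/m³, cost = 35.27 $/kg
  commercially pure titanium: σ_y = 384.0 MPa, ρ = 4530 kg/m³, cost = 27.00 $/kg
  alloy steel: M = 102 kN·m per $
  borosilicate glass: M = 3.78 kN·m per $
  commercially pure titanium: M = 3.14 kN·m per $
  molybdenum: M = 1.50 kN·m per $
Highest index: alloy steel.

alloy steel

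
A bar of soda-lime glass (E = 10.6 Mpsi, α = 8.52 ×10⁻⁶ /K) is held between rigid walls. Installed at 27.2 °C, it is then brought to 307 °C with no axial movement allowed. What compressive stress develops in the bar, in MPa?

174 MPa

E = 10.6 Mpsi = 73.08 GPa.
ΔT = 279.8 K. Constrained thermal stress σ = E·α·ΔT = 73.08×10³ MPa × 8.52×10⁻⁶ × 279.8 = 174 MPa (compressive).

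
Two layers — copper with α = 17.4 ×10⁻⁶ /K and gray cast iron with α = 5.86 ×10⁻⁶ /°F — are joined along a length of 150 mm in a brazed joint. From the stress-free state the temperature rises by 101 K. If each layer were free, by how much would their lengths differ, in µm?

104 µm

gray cast iron: α = 5.86×10⁻⁶/°F × 9/5 = 10.5×10⁻⁶/K.
Δα = |17.4 − 10.5|×10⁻⁶/K = 6.85×10⁻⁶/K.
ΔL_mismatch = Δα·L·ΔT = 6.85×10⁻⁶ × 150.0 mm × 101.0 K = 104 µm.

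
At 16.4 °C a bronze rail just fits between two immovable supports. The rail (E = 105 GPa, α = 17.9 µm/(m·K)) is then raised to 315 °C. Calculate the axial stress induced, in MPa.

ΔT = 298.6 K. Constrained thermal stress σ = E·α·ΔT = 105.0×10³ MPa × 17.9×10⁻⁶ × 298.6 = 561 MPa (compressive).

561 MPa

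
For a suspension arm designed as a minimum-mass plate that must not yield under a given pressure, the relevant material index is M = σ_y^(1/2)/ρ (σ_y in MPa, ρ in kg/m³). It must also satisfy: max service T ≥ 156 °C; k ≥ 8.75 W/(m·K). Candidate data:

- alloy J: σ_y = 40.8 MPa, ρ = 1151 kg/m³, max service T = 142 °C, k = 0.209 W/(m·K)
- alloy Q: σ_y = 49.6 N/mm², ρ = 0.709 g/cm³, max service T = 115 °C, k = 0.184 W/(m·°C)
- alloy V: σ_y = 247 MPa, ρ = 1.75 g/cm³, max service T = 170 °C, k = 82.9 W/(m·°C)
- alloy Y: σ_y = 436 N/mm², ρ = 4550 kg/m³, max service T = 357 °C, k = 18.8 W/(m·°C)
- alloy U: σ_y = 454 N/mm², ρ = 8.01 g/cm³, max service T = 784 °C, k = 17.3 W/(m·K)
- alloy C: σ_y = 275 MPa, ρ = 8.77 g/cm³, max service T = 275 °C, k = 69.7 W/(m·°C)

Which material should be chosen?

Screen on constraints: max service T ≥ 156 °C; k ≥ 8.75 W/(m·K). Survivors: alloy V, alloy Y, alloy U, alloy C.
In SI units:
  alloy V: σ_y = 247.0 MPa, ρ = 1750 kg/m³
  alloy Y: σ_y = 436.0 MPa, ρ = 4550 kg/m³
  alloy U: σ_y = 454.0 MPa, ρ = 8010 kg/m³
  alloy C: σ_y = 275.0 MPa, ρ = 8770 kg/m³
  alloy V: M = 8.98×10⁻³
  alloy Y: M = 4.59×10⁻³
  alloy U: M = 2.66×10⁻³
  alloy C: M = 1.89×10⁻³
Highest index: alloy V.

alloy V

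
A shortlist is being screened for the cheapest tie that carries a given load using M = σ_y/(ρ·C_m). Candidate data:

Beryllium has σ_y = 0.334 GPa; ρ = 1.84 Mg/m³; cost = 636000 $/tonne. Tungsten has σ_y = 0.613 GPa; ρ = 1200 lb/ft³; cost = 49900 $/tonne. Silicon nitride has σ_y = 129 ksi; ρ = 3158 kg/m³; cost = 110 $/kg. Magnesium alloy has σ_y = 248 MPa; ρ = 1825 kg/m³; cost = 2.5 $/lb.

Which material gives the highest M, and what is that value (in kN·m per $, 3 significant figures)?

magnesium alloy, M = 24.7 kN·m per $

Normalizing units and computing the index:
  beryllium: σ_y = 334.0 MPa, ρ = 1840 kg/m³, cost = 636.0 $/kg
  tungsten: σ_y = 613.0 MPa, ρ = 19220 kg/m³, cost = 49.90 $/kg
  silicon nitride: σ_y = 889.4 MPa, ρ = 3158 kg/m³, cost = 110.0 $/kg
  magnesium alloy: σ_y = 248.0 MPa, ρ = 1825 kg/m³, cost = 5.511 $/kg
  magnesium alloy: M = 24.7 kN·m per $
  silicon nitride: M = 2.56 kN·m per $
  tungsten: M = 0.639 kN·m per $
  beryllium: M = 0.285 kN·m per $
Magnesium alloy has the largest M.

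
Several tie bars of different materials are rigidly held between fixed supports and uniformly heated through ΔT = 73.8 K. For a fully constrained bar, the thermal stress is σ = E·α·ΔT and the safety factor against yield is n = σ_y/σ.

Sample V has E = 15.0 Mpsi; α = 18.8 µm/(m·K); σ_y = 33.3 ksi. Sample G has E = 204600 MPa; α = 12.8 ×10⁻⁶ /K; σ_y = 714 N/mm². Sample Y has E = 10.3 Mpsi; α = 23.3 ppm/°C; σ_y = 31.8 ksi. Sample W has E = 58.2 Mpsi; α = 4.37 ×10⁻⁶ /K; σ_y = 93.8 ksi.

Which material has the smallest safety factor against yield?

sample V

With everything in SI (GPa, ×10⁻⁶/K, MPa):
  sample V: E = 103.4, α = 18.8, σ_y = 229.6 → σ = 143 MPa, n = 1.60
  sample G: E = 204.6, α = 12.8, σ_y = 714.0 → σ = 193 MPa, n = 3.69
  sample Y: E = 71.02, α = 23.3, σ_y = 219.3 → σ = 122 MPa, n = 1.80
  sample W: E = 401.3, α = 4.37, σ_y = 646.7 → σ = 129 MPa, n = 5.00
The minimum is sample V at n = 1.60.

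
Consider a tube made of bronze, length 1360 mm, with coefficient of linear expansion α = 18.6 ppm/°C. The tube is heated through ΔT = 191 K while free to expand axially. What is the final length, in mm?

1364.8 mm

ΔL = α·L₀·ΔT = 18.6×10⁻⁶ × 1360 mm × 191.0 K = 4.83 mm.
L = L₀ + ΔL = 1360 + 4.83 = 1364.8 mm.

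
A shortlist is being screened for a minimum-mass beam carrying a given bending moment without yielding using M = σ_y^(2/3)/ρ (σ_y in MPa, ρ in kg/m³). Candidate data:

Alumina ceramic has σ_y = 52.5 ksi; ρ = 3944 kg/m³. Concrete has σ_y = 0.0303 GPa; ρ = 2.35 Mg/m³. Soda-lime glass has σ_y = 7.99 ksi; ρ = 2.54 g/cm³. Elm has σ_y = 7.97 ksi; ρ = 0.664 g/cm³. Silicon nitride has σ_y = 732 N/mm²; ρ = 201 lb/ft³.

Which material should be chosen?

silicon nitride

Putting every candidate on a common basis:
  alumina ceramic: σ_y = 362.0 MPa, ρ = 3944 kg/m³
  concrete: σ_y = 30.30 MPa, ρ = 2350 kg/m³
  soda-lime glass: σ_y = 55.09 MPa, ρ = 2540 kg/m³
  elm: σ_y = 54.95 MPa, ρ = 664.0 kg/m³
  silicon nitride: σ_y = 732.0 MPa, ρ = 3220 kg/m³
  silicon nitride: M = 25.2×10⁻³
  elm: M = 21.8×10⁻³
  alumina ceramic: M = 12.9×10⁻³
  soda-lime glass: M = 5.70×10⁻³
  concrete: M = 4.14×10⁻³
Silicon nitride ranks first.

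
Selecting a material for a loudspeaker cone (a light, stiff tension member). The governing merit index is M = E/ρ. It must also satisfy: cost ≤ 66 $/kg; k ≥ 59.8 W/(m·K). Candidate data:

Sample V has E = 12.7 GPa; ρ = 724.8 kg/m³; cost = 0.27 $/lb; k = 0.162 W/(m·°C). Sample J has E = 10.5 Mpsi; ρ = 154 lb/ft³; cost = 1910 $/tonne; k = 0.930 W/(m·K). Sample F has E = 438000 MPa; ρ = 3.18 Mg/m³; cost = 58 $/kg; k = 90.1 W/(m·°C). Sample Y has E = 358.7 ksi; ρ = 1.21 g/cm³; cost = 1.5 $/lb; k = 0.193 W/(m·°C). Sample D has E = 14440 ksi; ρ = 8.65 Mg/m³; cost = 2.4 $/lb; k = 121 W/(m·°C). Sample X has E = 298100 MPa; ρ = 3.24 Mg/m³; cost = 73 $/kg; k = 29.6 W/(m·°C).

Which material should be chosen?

Screen on constraints: cost ≤ 66 $/kg; k ≥ 59.8 W/(m·K). Survivors: sample F, sample D.
Convert each candidate to consistent units, then evaluate M:
  sample F: E = 438.0 GPa, ρ = 3180 kg/m³
  sample D: E = 99.56 GPa, ρ = 8650 kg/m³
  sample F: M = 138 MN·m/kg
  sample D: M = 11.5 MN·m/kg
Sample F ranks first.

sample F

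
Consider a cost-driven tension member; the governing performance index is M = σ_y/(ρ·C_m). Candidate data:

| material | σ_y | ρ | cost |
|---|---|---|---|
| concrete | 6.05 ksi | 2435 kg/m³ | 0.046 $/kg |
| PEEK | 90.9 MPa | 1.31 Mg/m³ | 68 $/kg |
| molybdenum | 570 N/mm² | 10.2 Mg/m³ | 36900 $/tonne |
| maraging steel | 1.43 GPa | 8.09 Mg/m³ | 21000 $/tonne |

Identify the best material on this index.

concrete

After converting to SI:
  concrete: σ_y = 41.71 MPa, ρ = 2435 kg/m³, cost = 0.04600 $/kg
  PEEK: σ_y = 90.90 MPa, ρ = 1310 kg/m³, cost = 68.00 $/kg
  molybdenum: σ_y = 570.0 MPa, ρ = 10200 kg/m³, cost = 36.90 $/kg
  maraging steel: σ_y = 1430 MPa, ρ = 8090 kg/m³, cost = 21.00 $/kg
  concrete: M = 372 kN·m per $
  maraging steel: M = 8.42 kN·m per $
  molybdenum: M = 1.51 kN·m per $
  PEEK: M = 1.02 kN·m per $
Concrete ranks first.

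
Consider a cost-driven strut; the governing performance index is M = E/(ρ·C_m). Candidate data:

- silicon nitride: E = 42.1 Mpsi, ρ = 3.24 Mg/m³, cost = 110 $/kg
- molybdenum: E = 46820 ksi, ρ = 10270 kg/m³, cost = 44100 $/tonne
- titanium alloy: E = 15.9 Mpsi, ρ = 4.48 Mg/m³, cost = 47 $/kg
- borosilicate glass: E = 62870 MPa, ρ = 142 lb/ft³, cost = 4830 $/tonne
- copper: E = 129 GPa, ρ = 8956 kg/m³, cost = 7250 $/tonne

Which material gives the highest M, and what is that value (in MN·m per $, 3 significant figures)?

Putting every candidate on a common basis:
  silicon nitride: E = 290.3 GPa, ρ = 3240 kg/m³, cost = 110.0 $/kg
  molybdenum: E = 322.8 GPa, ρ = 10270 kg/m³, cost = 44.10 $/kg
  titanium alloy: E = 109.6 GPa, ρ = 4480 kg/m³, cost = 47.00 $/kg
  borosilicate glass: E = 62.87 GPa, ρ = 2275 kg/m³, cost = 4.830 $/kg
  copper: E = 129.0 GPa, ρ = 8956 kg/m³, cost = 7.250 $/kg
  borosilicate glass: M = 5.72 MN·m per $
  copper: M = 1.99 MN·m per $
  silicon nitride: M = 0.814 MN·m per $
  molybdenum: M = 0.713 MN·m per $
  titanium alloy: M = 0.521 MN·m per $
Highest index: borosilicate glass.

borosilicate glass, M = 5.72 MN·m per $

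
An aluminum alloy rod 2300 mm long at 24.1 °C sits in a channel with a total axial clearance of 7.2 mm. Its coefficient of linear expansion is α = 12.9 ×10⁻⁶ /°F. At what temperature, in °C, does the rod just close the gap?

159 °C

α = 12.9×10⁻⁶/°F × 9/5 = 23.2×10⁻⁶/K.
α·L₀·ΔT = 7.2 mm ⇒ ΔT = 7.2 / (23.2×10⁻⁶ × 2300.0) = 134.8 K.
T = 24.1 + 134.8 = 158.9 °C.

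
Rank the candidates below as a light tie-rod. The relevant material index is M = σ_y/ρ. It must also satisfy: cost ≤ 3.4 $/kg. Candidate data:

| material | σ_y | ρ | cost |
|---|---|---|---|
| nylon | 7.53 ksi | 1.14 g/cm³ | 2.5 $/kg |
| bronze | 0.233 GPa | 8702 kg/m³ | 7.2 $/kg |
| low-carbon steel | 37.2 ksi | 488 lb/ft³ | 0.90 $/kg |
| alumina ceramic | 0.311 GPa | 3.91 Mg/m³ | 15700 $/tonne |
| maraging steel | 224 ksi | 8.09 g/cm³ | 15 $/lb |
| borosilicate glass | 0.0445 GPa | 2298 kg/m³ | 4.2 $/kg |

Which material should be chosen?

Screen on constraints: cost ≤ 3.4 $/kg. Survivors: nylon, low-carbon steel.
In SI units:
  nylon: σ_y = 51.92 MPa, ρ = 1140 kg/m³
  low-carbon steel: σ_y = 256.5 MPa, ρ = 7817 kg/m³
  nylon: M = 45.5 kN·m/kg
  low-carbon steel: M = 32.8 kN·m/kg
Nylon ranks first.

nylon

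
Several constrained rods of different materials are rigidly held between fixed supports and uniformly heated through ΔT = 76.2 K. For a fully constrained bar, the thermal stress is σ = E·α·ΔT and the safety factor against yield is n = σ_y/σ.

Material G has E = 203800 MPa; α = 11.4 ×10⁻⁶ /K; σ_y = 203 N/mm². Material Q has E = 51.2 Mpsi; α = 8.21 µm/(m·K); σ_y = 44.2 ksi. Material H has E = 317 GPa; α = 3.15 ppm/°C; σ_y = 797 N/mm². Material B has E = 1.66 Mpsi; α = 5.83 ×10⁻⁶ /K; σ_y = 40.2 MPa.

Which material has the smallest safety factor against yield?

material G

With everything in SI (GPa, ×10⁻⁶/K, MPa):
  material G: E = 203.8, α = 11.4, σ_y = 203.0 → σ = 177 MPa, n = 1.15
  material Q: E = 353.0, α = 8.21, σ_y = 304.7 → σ = 221 MPa, n = 1.38
  material H: E = 317.0, α = 3.15, σ_y = 797.0 → σ = 76.1 MPa, n = 10.5
  material B: E = 11.45, α = 5.83, σ_y = 40.20 → σ = 5.08 MPa, n = 7.91
Material G has the lowest safety factor, n = 1.15.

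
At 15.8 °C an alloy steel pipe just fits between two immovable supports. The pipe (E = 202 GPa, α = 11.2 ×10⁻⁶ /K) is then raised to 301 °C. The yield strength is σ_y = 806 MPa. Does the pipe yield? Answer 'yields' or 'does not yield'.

ΔT = 285.2 K. Constrained thermal stress σ = E·α·ΔT = 202.0×10³ MPa × 11.2×10⁻⁶ × 285.2 = 645 MPa (compressive).
Compare to σ_y = 806 MPa: σ < σ_y, so it does not yield.

does not yield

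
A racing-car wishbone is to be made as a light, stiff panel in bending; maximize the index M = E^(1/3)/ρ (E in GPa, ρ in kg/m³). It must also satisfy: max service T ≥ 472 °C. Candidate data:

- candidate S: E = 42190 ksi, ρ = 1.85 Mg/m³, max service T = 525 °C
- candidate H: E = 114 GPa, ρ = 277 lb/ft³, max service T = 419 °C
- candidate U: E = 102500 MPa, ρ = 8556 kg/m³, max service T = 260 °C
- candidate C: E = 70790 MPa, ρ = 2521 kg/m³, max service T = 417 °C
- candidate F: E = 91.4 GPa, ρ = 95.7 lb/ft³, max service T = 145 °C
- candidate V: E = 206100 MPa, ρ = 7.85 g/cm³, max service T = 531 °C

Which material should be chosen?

Screen on constraints: max service T ≥ 472 °C. Survivors: candidate S, candidate V.
Putting every candidate on a common basis:
  candidate S: E = 290.9 GPa, ρ = 1850 kg/m³
  candidate V: E = 206.1 GPa, ρ = 7850 kg/m³
  candidate S: M = 3.58×10⁻³
  candidate V: M = 0.752×10⁻³
Candidate S has the largest M.

candidate S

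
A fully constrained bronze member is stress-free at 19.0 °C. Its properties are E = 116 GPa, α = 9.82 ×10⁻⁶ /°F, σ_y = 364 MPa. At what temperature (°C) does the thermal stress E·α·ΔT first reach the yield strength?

α = 9.82×10⁻⁶/°F × 9/5 = 17.7×10⁻⁶/K.
E·α·ΔT = 364.0 MPa ⇒ ΔT = 364.0 / (116.0×10³ × 17.7×10⁻⁶) = 177.5 K.
T = 19.0 + 177.5 = 196.5 °C.

197 °C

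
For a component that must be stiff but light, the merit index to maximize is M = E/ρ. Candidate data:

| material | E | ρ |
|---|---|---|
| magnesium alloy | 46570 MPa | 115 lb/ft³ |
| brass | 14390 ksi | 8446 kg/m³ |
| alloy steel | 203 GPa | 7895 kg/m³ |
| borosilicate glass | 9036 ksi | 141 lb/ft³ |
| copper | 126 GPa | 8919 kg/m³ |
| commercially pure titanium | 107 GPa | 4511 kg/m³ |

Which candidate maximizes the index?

borosilicate glass

Normalizing units and computing the index:
  magnesium alloy: E = 46.57 GPa, ρ = 1842 kg/m³
  brass: E = 99.22 GPa, ρ = 8446 kg/m³
  alloy steel: E = 203.0 GPa, ρ = 7895 kg/m³
  borosilicate glass: E = 62.30 GPa, ρ = 2259 kg/m³
  copper: E = 126.0 GPa, ρ = 8919 kg/m³
  commercially pure titanium: E = 107.0 GPa, ρ = 4511 kg/m³
  borosilicate glass: M = 27.6 MN·m/kg
  alloy steel: M = 25.7 MN·m/kg
  magnesium alloy: M = 25.3 MN·m/kg
  commercially pure titanium: M = 23.7 MN·m/kg
  copper: M = 14.1 MN·m/kg
  brass: M = 11.7 MN·m/kg
Borosilicate glass has the largest M.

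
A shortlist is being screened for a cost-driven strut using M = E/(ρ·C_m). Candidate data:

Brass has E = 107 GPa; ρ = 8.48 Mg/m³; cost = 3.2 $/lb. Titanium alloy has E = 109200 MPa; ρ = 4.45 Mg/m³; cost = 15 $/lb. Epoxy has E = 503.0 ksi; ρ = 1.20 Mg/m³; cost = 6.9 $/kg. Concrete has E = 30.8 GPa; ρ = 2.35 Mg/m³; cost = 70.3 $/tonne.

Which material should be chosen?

Putting every candidate on a common basis:
  brass: E = 107.0 GPa, ρ = 8480 kg/m³, cost = 7.055 $/kg
  titanium alloy: E = 109.2 GPa, ρ = 4450 kg/m³, cost = 33.07 $/kg
  epoxy: E = 3.468 GPa, ρ = 1200 kg/m³, cost = 6.900 $/kg
  concrete: E = 30.80 GPa, ρ = 2350 kg/m³, cost = 0.07030 $/kg
  concrete: M = 186 MN·m per $
  brass: M = 1.79 MN·m per $
  titanium alloy: M = 0.742 MN·m per $
  epoxy: M = 0.419 MN·m per $
The maximum is for concrete.

concrete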